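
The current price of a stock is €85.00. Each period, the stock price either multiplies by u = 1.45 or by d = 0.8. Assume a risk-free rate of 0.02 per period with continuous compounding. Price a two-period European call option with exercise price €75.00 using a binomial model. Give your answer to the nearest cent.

Risk-neutral probability p = (e^0.02 − 0.8)/(1.45 − 0.8) = 0.2202/0.6500 = 0.3388
Terminal stock prices: S_uu = 178.7, S_ud = 98.6, S_dd = 54.4
Terminal payoffs (S − K): max(103.7, 0) = 103.7, max(23.6, 0) = 23.6, max(-20.6, 0) = 0
Node u (S = 123.2): V_u = e^(−0.02)·[0.3388·103.7125 + 0.6612·23.6000] = 49.7351
Node d (S = 68): V_d = e^(−0.02)·[0.3388·23.6000 + 0.6612·0.0000] = 7.8367
Node 0 (S = 85): V_0 = e^(−0.02)·[0.3388·49.7351 + 0.6612·7.8367] = 21.5944

€21.59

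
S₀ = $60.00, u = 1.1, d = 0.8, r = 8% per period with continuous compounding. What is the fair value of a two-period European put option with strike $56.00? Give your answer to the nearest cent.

Risk-neutral probability p = (e^0.08 − 0.8)/(1.1 − 0.8) = 0.2833/0.3000 = 0.9443
Terminal stock prices: S_uu = 72.6, S_ud = 52.8, S_dd = 38.4
Terminal payoffs (K − S): max(-16.6, 0) = 0, max(3.2, 0) = 3.2, max(17.6, 0) = 17.6
Node u (S = 66): V_u = e^(−0.08)·[0.9443·0.0000 + 0.0557·3.2000] = 0.1646
Node d (S = 48): V_d = e^(−0.08)·[0.9443·3.2000 + 0.0557·17.6000] = 3.6945
Node 0 (S = 60): V_0 = e^(−0.08)·[0.9443·0.1646 + 0.0557·3.6945] = 0.3334

$0.33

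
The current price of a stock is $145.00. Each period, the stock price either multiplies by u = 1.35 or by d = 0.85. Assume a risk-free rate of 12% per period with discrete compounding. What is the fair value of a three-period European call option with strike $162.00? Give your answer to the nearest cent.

$39.76

Risk-neutral probability p = (1 + 0.12 − 0.85)/(1.35 − 0.85) = 0.2700/0.5000 = 0.5400
Terminal stock prices: S_uuu = 356.8, S_uud = 224.6, S_udd = 141.4, S_ddd = 89.05
Terminal payoffs (S − K): max(194.8, 0) = 194.8, max(62.62, 0) = 62.62, max(-20.57, 0) = 0, max(-72.95, 0) = 0
Node uu (S = 264.3): V_uu = 1/1.12·[0.5400·194.7544 + 0.4600·62.6231] = 119.6196
Node ud (S = 166.4): V_ud = 1/1.12·[0.5400·62.6231 + 0.4600·0.0000] = 30.1933
Node dd (S = 104.8): V_dd = 1/1.12·[0.5400·0.0000 + 0.4600·0.0000] = 0.0000
Node u (S = 195.8): V_u = 1/1.12·[0.5400·119.6196 + 0.4600·30.1933] = 70.0746
Node d (S = 123.2): V_d = 1/1.12·[0.5400·30.1933 + 0.4600·0.0000] = 14.5575
Node 0 (S = 145): V_0 = 1/1.12·[0.5400·70.0746 + 0.4600·14.5575] = 39.7649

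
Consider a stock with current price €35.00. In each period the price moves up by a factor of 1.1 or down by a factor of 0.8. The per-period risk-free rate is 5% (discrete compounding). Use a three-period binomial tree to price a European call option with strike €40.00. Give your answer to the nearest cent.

Risk-neutral probability p = (1 + 0.05 − 0.8)/(1.1 − 0.8) = 0.2500/0.3000 = 0.8333
Terminal stock prices: S_uuu = 46.59, S_uud = 33.88, S_udd = 24.64, S_ddd = 17.92
Terminal payoffs (S − K): max(6.585, 0) = 6.585, max(-6.12, 0) = 0, max(-15.36, 0) = 0, max(-22.08, 0) = 0
Node uu (S = 42.35): V_uu = 1/1.05·[0.8333·6.5850 + 0.1667·0.0000] = 5.2262
Node ud (S = 30.8): V_ud = 1/1.05·[0.8333·0.0000 + 0.1667·0.0000] = 0.0000
Node dd (S = 22.4): V_dd = 1/1.05·[0.8333·0.0000 + 0.1667·0.0000] = 0.0000
Node u (S = 38.5): V_u = 1/1.05·[0.8333·5.2262 + 0.1667·0.0000] = 4.1478
Node d (S = 28): V_d = 1/1.05·[0.8333·0.0000 + 0.1667·0.0000] = 0.0000
Node 0 (S = 35): V_0 = 1/1.05·[0.8333·4.1478 + 0.1667·0.0000] = 3.2919

€3.29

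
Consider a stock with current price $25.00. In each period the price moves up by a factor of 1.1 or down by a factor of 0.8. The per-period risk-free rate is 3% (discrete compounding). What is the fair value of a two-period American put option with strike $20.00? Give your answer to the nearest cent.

Risk-neutral probability p = (1 + 0.03 − 0.8)/(1.1 − 0.8) = 0.2300/0.3000 = 0.7667
Terminal stock prices: S_uu = 30.25, S_ud = 22, S_dd = 16
Terminal payoffs (K − S): max(-10.25, 0) = 0, max(-2, 0) = 0, max(4, 0) = 4
Node u (S = 27.5): continuation = 1/1.03·[0.7667·0.0000 + 0.2333·0.0000] = 0.0000; exercise value = 0.0000 ≤ continuation, so V_u = 0.0000
Node d (S = 20): continuation = 1/1.03·[0.7667·0.0000 + 0.2333·4.0000] = 0.9061; exercise value = 0.0000 ≤ continuation, so V_d = 0.9061
Node 0 (S = 25): continuation = 1/1.03·[0.7667·0.0000 + 0.2333·0.9061] = 0.2053; exercise value = 0.0000 ≤ continuation, so V_0 = 0.2053

$0.21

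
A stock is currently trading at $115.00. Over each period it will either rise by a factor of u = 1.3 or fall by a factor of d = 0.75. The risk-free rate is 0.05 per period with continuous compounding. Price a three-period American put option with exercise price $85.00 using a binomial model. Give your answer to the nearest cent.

Risk-neutral probability p = (e^0.05 − 0.75)/(1.3 − 0.75) = 0.3013/0.5500 = 0.5478
Terminal stock prices: S_uuu = 252.7, S_uud = 145.8, S_udd = 84.09, S_ddd = 48.52
Terminal payoffs (K − S): max(-167.7, 0) = 0, max(-60.76, 0) = 0, max(0.9062, 0) = 0.9062, max(36.48, 0) = 36.48
Node uu (S = 194.4): continuation = e^(−0.05)·[0.5478·0.0000 + 0.4522·0.0000] = 0.0000; exercise value = 0.0000 ≤ continuation, so V_uu = 0.0000
Node ud (S = 112.1): continuation = e^(−0.05)·[0.5478·0.0000 + 0.4522·0.9062] = 0.3898; exercise value = 0.0000 ≤ continuation, so V_ud = 0.3898
Node dd (S = 64.69): continuation = e^(−0.05)·[0.5478·0.9062 + 0.4522·36.4844] = 16.1670; exercise value = 20.3125 > continuation, so V_dd = 20.3125 (exercise)
Node u (S = 149.5): continuation = e^(−0.05)·[0.5478·0.0000 + 0.4522·0.3898] = 0.1677; exercise value = 0.0000 ≤ continuation, so V_u = 0.1677
Node d (S = 86.25): continuation = e^(−0.05)·[0.5478·0.3898 + 0.4522·20.3125] = 8.9411; exercise value = 0.0000 ≤ continuation, so V_d = 8.9411
Node 0 (S = 115): continuation = e^(−0.05)·[0.5478·0.1677 + 0.4522·8.9411] = 3.9337; exercise value = 0.0000 ≤ continuation, so V_0 = 3.9337

$3.93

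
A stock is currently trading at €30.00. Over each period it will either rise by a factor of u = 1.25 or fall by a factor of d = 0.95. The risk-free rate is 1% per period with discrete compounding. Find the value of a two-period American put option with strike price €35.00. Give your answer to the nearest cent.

Risk-neutral probability p = (1 + 0.01 − 0.95)/(1.25 − 0.95) = 0.0600/0.3000 = 0.2000
Terminal stock prices: S_uu = 46.88, S_ud = 35.62, S_dd = 27.07
Terminal payoffs (K − S): max(-11.88, 0) = 0, max(-0.625, 0) = 0, max(7.925, 0) = 7.925
Node u (S = 37.5): continuation = 1/1.01·[0.2000·0.0000 + 0.8000·0.0000] = 0.0000; exercise value = 0.0000 ≤ continuation, so V_u = 0.0000
Node d (S = 28.5): continuation = 1/1.01·[0.2000·0.0000 + 0.8000·7.9250] = 6.2772; exercise value = 6.5000 > continuation, so V_d = 6.5000 (exercise)
Node 0 (S = 30): continuation = 1/1.01·[0.2000·0.0000 + 0.8000·6.5000] = 5.1485; exercise value = 5.0000 ≤ continuation, so V_0 = 5.1485

€5.15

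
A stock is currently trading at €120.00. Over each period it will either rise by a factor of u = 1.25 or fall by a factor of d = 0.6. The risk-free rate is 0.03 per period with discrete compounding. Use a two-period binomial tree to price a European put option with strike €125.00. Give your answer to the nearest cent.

Risk-neutral probability p = (1 + 0.03 − 0.6)/(1.25 − 0.6) = 0.4300/0.6500 = 0.6615
Terminal stock prices: S_uu = 187.5, S_ud = 90, S_dd = 43.2
Terminal payoffs (K − S): max(-62.5, 0) = 0, max(35, 0) = 35, max(81.8, 0) = 81.8
Node u (S = 150): V_u = 1/1.03·[0.6615·0.0000 + 0.3385·35.0000] = 11.5011
Node d (S = 72): V_d = 1/1.03·[0.6615·35.0000 + 0.3385·81.8000] = 49.3592
Node 0 (S = 120): V_0 = 1/1.03·[0.6615·11.5011 + 0.3385·49.3592] = 23.6064

€23.61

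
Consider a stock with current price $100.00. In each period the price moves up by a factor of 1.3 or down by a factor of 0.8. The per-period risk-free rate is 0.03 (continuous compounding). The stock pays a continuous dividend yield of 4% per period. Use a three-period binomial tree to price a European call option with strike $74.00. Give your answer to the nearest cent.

$26.02

Per-period risk-free factor R = e^0.03 = 1.0305; dividend-adjusted growth = e^(0.03−0.04) = 0.9900.
Risk-neutral probability p = (0.9900 − 0.8)/(1.3 − 0.8) = 0.1900/0.5000 = 0.3801
Terminal stock prices: S_uuu = 219.7, S_uud = 135.2, S_udd = 83.2, S_ddd = 51.2
Terminal payoffs (S − K): max(145.7, 0) = 145.7, max(61.2, 0) = 61.2, max(9.2, 0) = 9.2, max(-22.8, 0) = 0
Node uu (S = 169): V_uu = e^(−0.03)·[0.3801·145.7000 + 0.6199·61.2000] = 90.5604
Node ud (S = 104): V_ud = e^(−0.03)·[0.3801·61.2000 + 0.6199·9.2000] = 28.1091
Node dd (S = 64): V_dd = e^(−0.03)·[0.3801·9.2000 + 0.6199·0.0000] = 3.3936
Node u (S = 130): V_u = e^(−0.03)·[0.3801·90.5604 + 0.6199·28.1091] = 50.3145
Node d (S = 80): V_d = e^(−0.03)·[0.3801·28.1091 + 0.6199·3.3936] = 12.4100
Node 0 (S = 100): V_0 = e^(−0.03)·[0.3801·50.3145 + 0.6199·12.4100] = 26.0249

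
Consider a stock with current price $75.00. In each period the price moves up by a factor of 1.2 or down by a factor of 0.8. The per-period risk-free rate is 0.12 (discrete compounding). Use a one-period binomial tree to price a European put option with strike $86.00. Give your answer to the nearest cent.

Risk-neutral probability p = (1 + 0.12 − 0.8)/(1.2 − 0.8) = 0.3200/0.4000 = 0.8000
Terminal stock prices: S_u = 90, S_d = 60
Terminal payoffs (K − S): max(-4, 0) = 0, max(26, 0) = 26
Node 0 (S = 75): V_0 = 1/1.12·[0.8000·0.0000 + 0.2000·26.0000] = 4.6429

$4.64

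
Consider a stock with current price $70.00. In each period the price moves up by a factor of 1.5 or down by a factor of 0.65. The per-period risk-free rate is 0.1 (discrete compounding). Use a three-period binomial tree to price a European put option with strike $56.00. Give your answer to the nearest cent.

$5.95

Risk-neutral probability p = (1 + 0.1 − 0.65)/(1.5 − 0.65) = 0.4500/0.8500 = 0.5294
Terminal stock prices: S_uuu = 236.2, S_uud = 102.4, S_udd = 44.36, S_ddd = 19.22
Terminal payoffs (K − S): max(-180.2, 0) = 0, max(-46.38, 0) = 0, max(11.64, 0) = 11.64, max(36.78, 0) = 36.78
Node uu (S = 157.5): V_uu = 1/1.1·[0.5294·0.0000 + 0.4706·0.0000] = 0.0000
Node ud (S = 68.25): V_ud = 1/1.1·[0.5294·0.0000 + 0.4706·11.6375] = 4.9786
Node dd (S = 29.58): V_dd = 1/1.1·[0.5294·11.6375 + 0.4706·36.7763] = 21.3341
Node u (S = 105): V_u = 1/1.1·[0.5294·0.0000 + 0.4706·4.9786] = 2.1299
Node d (S = 45.5): V_d = 1/1.1·[0.5294·4.9786 + 0.4706·21.3341] = 11.5230
Node 0 (S = 70): V_0 = 1/1.1·[0.5294·2.1299 + 0.4706·11.5230] = 5.9547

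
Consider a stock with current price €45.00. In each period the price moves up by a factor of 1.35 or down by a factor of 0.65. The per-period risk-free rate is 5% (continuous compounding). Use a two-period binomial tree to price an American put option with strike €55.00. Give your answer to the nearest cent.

Risk-neutral probability p = (e^0.05 − 0.65)/(1.35 − 0.65) = 0.4013/0.7000 = 0.5732
Terminal stock prices: S_uu = 82.01, S_ud = 39.49, S_dd = 19.01
Terminal payoffs (K − S): max(-27.01, 0) = 0, max(15.51, 0) = 15.51, max(35.99, 0) = 35.99
Node u (S = 60.75): continuation = e^(−0.05)·[0.5732·0.0000 + 0.4268·15.5125] = 6.2972; exercise value = 0.0000 ≤ continuation, so V_u = 6.2972
Node d (S = 29.25): continuation = e^(−0.05)·[0.5732·15.5125 + 0.4268·35.9875] = 23.0676; exercise value = 25.7500 > continuation, so V_d = 25.7500 (exercise)
Node 0 (S = 45): continuation = e^(−0.05)·[0.5732·6.2972 + 0.4268·25.7500] = 13.8868; exercise value = 10.0000 ≤ continuation, so V_0 = 13.8868

€13.89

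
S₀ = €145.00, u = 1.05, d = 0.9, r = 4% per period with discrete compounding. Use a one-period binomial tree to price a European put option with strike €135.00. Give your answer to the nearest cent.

Risk-neutral probability p = (1 + 0.04 − 0.9)/(1.05 − 0.9) = 0.1400/0.1500 = 0.9333
Terminal stock prices: S_u = 152.2, S_d = 130.5
Terminal payoffs (K − S): max(-17.25, 0) = 0, max(4.5, 0) = 4.5
Node 0 (S = 145): V_0 = 1/1.04·[0.9333·0.0000 + 0.0667·4.5000] = 0.2885

€0.29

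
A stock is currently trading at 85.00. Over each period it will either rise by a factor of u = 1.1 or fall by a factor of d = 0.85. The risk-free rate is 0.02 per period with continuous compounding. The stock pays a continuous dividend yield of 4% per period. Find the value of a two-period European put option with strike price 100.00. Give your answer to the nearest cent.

Per-period risk-free factor R = e^0.02 = 1.0202; dividend-adjusted growth = e^(0.02−0.04) = 0.9802.
Risk-neutral probability p = (0.9802 − 0.85)/(1.1 − 0.85) = 0.1302/0.2500 = 0.5208
Terminal stock prices: S_uu = 102.9, S_ud = 79.48, S_dd = 61.41
Terminal payoffs (K − S): max(-2.85, 0) = 0, max(20.52, 0) = 20.52, max(38.59, 0) = 38.59
Node u (S = 93.5): V_u = e^(−0.02)·[0.5208·0.0000 + 0.4792·20.5250] = 9.6409
Node d (S = 72.25): V_d = e^(−0.02)·[0.5208·20.5250 + 0.4792·38.5875] = 28.6028
Node 0 (S = 85): V_0 = e^(−0.02)·[0.5208·9.6409 + 0.4792·28.6028] = 18.3567

18.36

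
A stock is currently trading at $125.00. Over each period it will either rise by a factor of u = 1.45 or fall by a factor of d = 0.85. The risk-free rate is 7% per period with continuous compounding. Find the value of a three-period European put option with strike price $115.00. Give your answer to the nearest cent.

Risk-neutral probability p = (e^0.07 − 0.85)/(1.45 − 0.85) = 0.2225/0.6000 = 0.3708
Terminal stock prices: S_uuu = 381.1, S_uud = 223.4, S_udd = 131, S_ddd = 76.77
Terminal payoffs (K − S): max(-266.1, 0) = 0, max(-108.4, 0) = 0, max(-15.95, 0) = 0, max(38.23, 0) = 38.23
Node uu (S = 262.8): V_uu = e^(−0.07)·[0.3708·0.0000 + 0.6292·0.0000] = 0.0000
Node ud (S = 154.1): V_ud = e^(−0.07)·[0.3708·0.0000 + 0.6292·0.0000] = 0.0000
Node dd (S = 90.31): V_dd = e^(−0.07)·[0.3708·0.0000 + 0.6292·38.2344] = 22.4290
Node u (S = 181.2): V_u = e^(−0.07)·[0.3708·0.0000 + 0.6292·0.0000] = 0.0000
Node d (S = 106.2): V_d = e^(−0.07)·[0.3708·0.0000 + 0.6292·22.4290] = 13.1573
Node 0 (S = 125): V_0 = e^(−0.07)·[0.3708·0.0000 + 0.6292·13.1573] = 7.7183

$7.72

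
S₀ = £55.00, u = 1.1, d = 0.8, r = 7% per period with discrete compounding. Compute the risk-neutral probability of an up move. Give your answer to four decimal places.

p = 0.9000

Risk-neutral probability p = (1 + 0.07 − 0.8)/(1.1 − 0.8) = 0.2700/0.3000 = 0.9000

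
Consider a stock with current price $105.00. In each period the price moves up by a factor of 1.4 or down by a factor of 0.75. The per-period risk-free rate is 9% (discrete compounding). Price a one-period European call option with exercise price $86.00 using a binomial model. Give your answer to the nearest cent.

Risk-neutral probability p = (1 + 0.09 − 0.75)/(1.4 − 0.75) = 0.3400/0.6500 = 0.5231
Terminal stock prices: S_u = 147, S_d = 78.75
Terminal payoffs (S − K): max(61, 0) = 61, max(-7.25, 0) = 0
Node 0 (S = 105): V_0 = 1/1.09·[0.5231·61.0000 + 0.4769·0.0000] = 29.2731

$29.27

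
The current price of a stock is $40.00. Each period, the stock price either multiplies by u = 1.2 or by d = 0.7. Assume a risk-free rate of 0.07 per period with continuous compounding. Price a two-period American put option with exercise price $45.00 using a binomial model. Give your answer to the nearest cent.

$5.92

Risk-neutral probability p = (e^0.07 − 0.7)/(1.2 − 0.7) = 0.3725/0.5000 = 0.7450
Terminal stock prices: S_uu = 57.6, S_ud = 33.6, S_dd = 19.6
Terminal payoffs (K − S): max(-12.6, 0) = 0, max(11.4, 0) = 11.4, max(25.4, 0) = 25.4
Node u (S = 48): continuation = e^(−0.07)·[0.7450·0.0000 + 0.2550·11.4000] = 2.7103; exercise value = 0.0000 ≤ continuation, so V_u = 2.7103
Node d (S = 28): continuation = e^(−0.07)·[0.7450·11.4000 + 0.2550·25.4000] = 13.9577; exercise value = 17.0000 > continuation, so V_d = 17.0000 (exercise)
Node 0 (S = 40): continuation = e^(−0.07)·[0.7450·2.7103 + 0.2550·17.0000] = 5.9244; exercise value = 5.0000 ≤ continuation, so V_0 = 5.9244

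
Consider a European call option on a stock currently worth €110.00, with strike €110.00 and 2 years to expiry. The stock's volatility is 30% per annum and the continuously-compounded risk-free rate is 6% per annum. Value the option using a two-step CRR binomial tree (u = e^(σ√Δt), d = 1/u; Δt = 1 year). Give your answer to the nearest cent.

€22.28

CRR parameters: u = e^(σ√Δt) = e^(0.3·√1) = 1.3499, d = 1/u = 0.7408
Per-period rate: rΔt = 0.06·1 = 0.06, so R = e^0.06 = 1.0618
Risk-neutral probability p = (e^0.06 − 0.7408)/(1.3499 − 0.7408) = 0.3210/0.6090 = 0.5271
Terminal stock prices: S_uu = 200.4, S_ud = 110, S_dd = 60.37
Terminal payoffs (S − K): max(90.43, 0) = 90.43, max(0, 0) = 0, max(-49.63, 0) = 0
Node u (S = 148.5): V_u = e^(−0.06)·[0.5271·90.4331 + 0.4729·0.0000] = 44.8904
Node d (S = 81.49): V_d = e^(−0.06)·[0.5271·0.0000 + 0.4729·0.0000] = 0.0000
Node 0 (S = 110): V_0 = e^(−0.06)·[0.5271·44.8904 + 0.4729·0.0000] = 22.2833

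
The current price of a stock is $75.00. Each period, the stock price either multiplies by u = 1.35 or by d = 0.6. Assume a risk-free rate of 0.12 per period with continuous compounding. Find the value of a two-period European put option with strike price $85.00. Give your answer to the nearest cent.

$11.98

Risk-neutral probability p = (e^0.12 − 0.6)/(1.35 − 0.6) = 0.5275/0.7500 = 0.7033
Terminal stock prices: S_uu = 136.7, S_ud = 60.75, S_dd = 27
Terminal payoffs (K − S): max(-51.69, 0) = 0, max(24.25, 0) = 24.25, max(58, 0) = 58
Node u (S = 101.2): V_u = e^(−0.12)·[0.7033·0.0000 + 0.2967·24.2500] = 6.3807
Node d (S = 45): V_d = e^(−0.12)·[0.7033·24.2500 + 0.2967·58.0000] = 30.3882
Node 0 (S = 75): V_0 = e^(−0.12)·[0.7033·6.3807 + 0.2967·30.3882] = 11.9761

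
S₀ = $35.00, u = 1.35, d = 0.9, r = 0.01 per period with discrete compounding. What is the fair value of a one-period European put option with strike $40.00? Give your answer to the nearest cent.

$6.36

Risk-neutral probability p = (1 + 0.01 − 0.9)/(1.35 − 0.9) = 0.1100/0.4500 = 0.2444
Terminal stock prices: S_u = 47.25, S_d = 31.5
Terminal payoffs (K − S): max(-7.25, 0) = 0, max(8.5, 0) = 8.5
Node 0 (S = 35): V_0 = 1/1.01·[0.2444·0.0000 + 0.7556·8.5000] = 6.3586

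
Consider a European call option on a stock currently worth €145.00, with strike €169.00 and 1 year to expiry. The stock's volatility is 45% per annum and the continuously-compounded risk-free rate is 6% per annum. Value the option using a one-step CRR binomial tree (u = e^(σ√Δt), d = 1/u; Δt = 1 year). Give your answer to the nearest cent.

€25.07

CRR parameters: u = e^(σ√Δt) = e^(0.45·√1) = 1.5683, d = 1/u = 0.6376
Per-period rate: rΔt = 0.06·1 = 0.06, so R = e^0.06 = 1.0618
Risk-neutral probability p = (e^0.06 − 0.6376)/(1.5683 − 0.6376) = 0.4242/0.9307 = 0.4558
Terminal stock prices: S_u = 227.4, S_d = 92.46
Terminal payoffs (S − K): max(58.41, 0) = 58.41, max(-76.54, 0) = 0
Node 0 (S = 145): V_0 = e^(−0.06)·[0.4558·58.4053 + 0.5442·0.0000] = 25.0710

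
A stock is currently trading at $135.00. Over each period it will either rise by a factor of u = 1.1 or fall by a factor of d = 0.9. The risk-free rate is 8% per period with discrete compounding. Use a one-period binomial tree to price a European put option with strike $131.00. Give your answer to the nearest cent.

Risk-neutral probability p = (1 + 0.08 − 0.9)/(1.1 − 0.9) = 0.1800/0.2000 = 0.9000
Terminal stock prices: S_u = 148.5, S_d = 121.5
Terminal payoffs (K − S): max(-17.5, 0) = 0, max(9.5, 0) = 9.5
Node 0 (S = 135): V_0 = 1/1.08·[0.9000·0.0000 + 0.1000·9.5000] = 0.8796

$0.88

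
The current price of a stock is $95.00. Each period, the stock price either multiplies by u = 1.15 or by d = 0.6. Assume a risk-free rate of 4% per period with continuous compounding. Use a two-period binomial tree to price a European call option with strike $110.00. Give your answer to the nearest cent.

Risk-neutral probability p = (e^0.04 − 0.6)/(1.15 − 0.6) = 0.4408/0.5500 = 0.8015
Terminal stock prices: S_uu = 125.6, S_ud = 65.55, S_dd = 34.2
Terminal payoffs (S − K): max(15.64, 0) = 15.64, max(-44.45, 0) = 0, max(-75.8, 0) = 0
Node u (S = 109.2): V_u = e^(−0.04)·[0.8015·15.6375 + 0.1985·0.0000] = 12.0416
Node d (S = 57): V_d = e^(−0.04)·[0.8015·0.0000 + 0.1985·0.0000] = 0.0000
Node 0 (S = 95): V_0 = e^(−0.04)·[0.8015·12.0416 + 0.1985·0.0000] = 9.2726

$9.27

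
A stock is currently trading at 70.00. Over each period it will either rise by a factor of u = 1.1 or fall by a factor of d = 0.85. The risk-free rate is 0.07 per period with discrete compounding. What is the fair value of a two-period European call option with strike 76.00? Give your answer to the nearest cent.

Risk-neutral probability p = (1 + 0.07 − 0.85)/(1.1 − 0.85) = 0.2200/0.2500 = 0.8800
Terminal stock prices: S_uu = 84.7, S_ud = 65.45, S_dd = 50.57
Terminal payoffs (S − K): max(8.7, 0) = 8.7, max(-10.55, 0) = 0, max(-25.43, 0) = 0
Node u (S = 77): V_u = 1/1.07·[0.8800·8.7000 + 0.1200·0.0000] = 7.1551
Node d (S = 59.5): V_d = 1/1.07·[0.8800·0.0000 + 0.1200·0.0000] = 0.0000
Node 0 (S = 70): V_0 = 1/1.07·[0.8800·7.1551 + 0.1200·0.0000] = 5.8846

5.88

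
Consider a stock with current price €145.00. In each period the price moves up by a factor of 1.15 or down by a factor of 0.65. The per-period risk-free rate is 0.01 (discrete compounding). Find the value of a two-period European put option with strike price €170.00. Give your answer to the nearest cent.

Risk-neutral probability p = (1 + 0.01 − 0.65)/(1.15 − 0.65) = 0.3600/0.5000 = 0.7200
Terminal stock prices: S_uu = 191.8, S_ud = 108.4, S_dd = 61.26
Terminal payoffs (K − S): max(-21.76, 0) = 0, max(61.61, 0) = 61.61, max(108.7, 0) = 108.7
Node u (S = 166.8): V_u = 1/1.01·[0.7200·0.0000 + 0.2800·61.6125] = 17.0807
Node d (S = 94.25): V_d = 1/1.01·[0.7200·61.6125 + 0.2800·108.7375] = 74.0668
Node 0 (S = 145): V_0 = 1/1.01·[0.7200·17.0807 + 0.2800·74.0668] = 32.7097

€32.71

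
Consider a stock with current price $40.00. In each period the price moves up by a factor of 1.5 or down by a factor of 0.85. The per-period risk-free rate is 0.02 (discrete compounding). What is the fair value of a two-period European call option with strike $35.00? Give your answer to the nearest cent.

Risk-neutral probability p = (1 + 0.02 − 0.85)/(1.5 − 0.85) = 0.1700/0.6500 = 0.2615
Terminal stock prices: S_uu = 90, S_ud = 51, S_dd = 28.9
Terminal payoffs (S − K): max(55, 0) = 55, max(16, 0) = 16, max(-6.1, 0) = 0
Node u (S = 60): V_u = 1/1.02·[0.2615·55.0000 + 0.7385·16.0000] = 25.6863
Node d (S = 34): V_d = 1/1.02·[0.2615·16.0000 + 0.7385·0.0000] = 4.1026
Node 0 (S = 40): V_0 = 1/1.02·[0.2615·25.6863 + 0.7385·4.1026] = 9.5564

$9.56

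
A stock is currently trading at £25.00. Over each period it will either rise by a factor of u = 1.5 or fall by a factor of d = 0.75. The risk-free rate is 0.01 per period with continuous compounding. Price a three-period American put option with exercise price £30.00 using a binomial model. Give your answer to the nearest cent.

£9.22

Risk-neutral probability p = (e^0.01 − 0.75)/(1.5 − 0.75) = 0.2601/0.7500 = 0.3467
Terminal stock prices: S_uuu = 84.38, S_uud = 42.19, S_udd = 21.09, S_ddd = 10.55
Terminal payoffs (K − S): max(-54.38, 0) = 0, max(-12.19, 0) = 0, max(8.906, 0) = 8.906, max(19.45, 0) = 19.45
Node uu (S = 56.25): continuation = e^(−0.01)·[0.3467·0.0000 + 0.6533·0.0000] = 0.0000; exercise value = 0.0000 ≤ continuation, so V_uu = 0.0000
Node ud (S = 28.12): continuation = e^(−0.01)·[0.3467·0.0000 + 0.6533·8.9062] = 5.7603; exercise value = 1.8750 ≤ continuation, so V_ud = 5.7603
Node dd (S = 14.06): continuation = e^(−0.01)·[0.3467·8.9062 + 0.6533·19.4531] = 15.6390; exercise value = 15.9375 > continuation, so V_dd = 15.9375 (exercise)
Node u (S = 37.5): continuation = e^(−0.01)·[0.3467·0.0000 + 0.6533·5.7603] = 3.7255; exercise value = 0.0000 ≤ continuation, so V_u = 3.7255
Node d (S = 18.75): continuation = e^(−0.01)·[0.3467·5.7603 + 0.6533·15.9375] = 12.2852; exercise value = 11.2500 ≤ continuation, so V_d = 12.2852
Node 0 (S = 25): continuation = e^(−0.01)·[0.3467·3.7255 + 0.6533·12.2852] = 9.2246; exercise value = 5.0000 ≤ continuation, so V_0 = 9.2246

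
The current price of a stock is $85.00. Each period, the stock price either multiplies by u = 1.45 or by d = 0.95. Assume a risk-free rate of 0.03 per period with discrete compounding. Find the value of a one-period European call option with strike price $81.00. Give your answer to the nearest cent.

Risk-neutral probability p = (1 + 0.03 − 0.95)/(1.45 − 0.95) = 0.0800/0.5000 = 0.1600
Terminal stock prices: S_u = 123.2, S_d = 80.75
Terminal payoffs (S − K): max(42.25, 0) = 42.25, max(-0.25, 0) = 0
Node 0 (S = 85): V_0 = 1/1.03·[0.1600·42.2500 + 0.8400·0.0000] = 6.5631

$6.56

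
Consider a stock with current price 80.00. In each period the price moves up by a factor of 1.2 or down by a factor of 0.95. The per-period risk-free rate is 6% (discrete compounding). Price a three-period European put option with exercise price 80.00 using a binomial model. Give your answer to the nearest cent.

1.68

Risk-neutral probability p = (1 + 0.06 − 0.95)/(1.2 − 0.95) = 0.1100/0.2500 = 0.4400
Terminal stock prices: S_uuu = 138.2, S_uud = 109.4, S_udd = 86.64, S_ddd = 68.59
Terminal payoffs (K − S): max(-58.24, 0) = 0, max(-29.44, 0) = 0, max(-6.64, 0) = 0, max(11.41, 0) = 11.41
Node uu (S = 115.2): V_uu = 1/1.06·[0.4400·0.0000 + 0.5600·0.0000] = 0.0000
Node ud (S = 91.2): V_ud = 1/1.06·[0.4400·0.0000 + 0.5600·0.0000] = 0.0000
Node dd (S = 72.2): V_dd = 1/1.06·[0.4400·0.0000 + 0.5600·11.4100] = 6.0279
Node u (S = 96): V_u = 1/1.06·[0.4400·0.0000 + 0.5600·0.0000] = 0.0000
Node d (S = 76): V_d = 1/1.06·[0.4400·0.0000 + 0.5600·6.0279] = 3.1846
Node 0 (S = 80): V_0 = 1/1.06·[0.4400·0.0000 + 0.5600·3.1846] = 1.6824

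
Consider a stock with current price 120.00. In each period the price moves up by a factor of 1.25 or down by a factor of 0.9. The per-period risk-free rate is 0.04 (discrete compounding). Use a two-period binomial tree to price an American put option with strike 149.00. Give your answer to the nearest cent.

29.00

Risk-neutral probability p = (1 + 0.04 − 0.9)/(1.25 − 0.9) = 0.1400/0.3500 = 0.4000
Terminal stock prices: S_uu = 187.5, S_ud = 135, S_dd = 97.2
Terminal payoffs (K − S): max(-38.5, 0) = 0, max(14, 0) = 14, max(51.8, 0) = 51.8
Node u (S = 150): continuation = 1/1.04·[0.4000·0.0000 + 0.6000·14.0000] = 8.0769; exercise value = 0.0000 ≤ continuation, so V_u = 8.0769
Node d (S = 108): continuation = 1/1.04·[0.4000·14.0000 + 0.6000·51.8000] = 35.2692; exercise value = 41.0000 > continuation, so V_d = 41.0000 (exercise)
Node 0 (S = 120): continuation = 1/1.04·[0.4000·8.0769 + 0.6000·41.0000] = 26.7604; exercise value = 29.0000 > continuation, so V_0 = 29.0000 (exercise)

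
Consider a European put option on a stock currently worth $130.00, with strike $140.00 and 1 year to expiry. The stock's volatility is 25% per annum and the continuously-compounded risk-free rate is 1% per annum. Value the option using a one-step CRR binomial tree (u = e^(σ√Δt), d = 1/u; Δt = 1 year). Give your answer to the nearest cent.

$20.81

CRR parameters: u = e^(σ√Δt) = e^(0.25·√1) = 1.2840, d = 1/u = 0.7788
Per-period rate: rΔt = 0.01·1 = 0.01, so R = e^0.01 = 1.0101
Risk-neutral probability p = (e^0.01 − 0.7788)/(1.2840 − 0.7788) = 0.2312/0.5052 = 0.4577
Terminal stock prices: S_u = 166.9, S_d = 101.2
Terminal payoffs (K − S): max(-26.92, 0) = 0, max(38.76, 0) = 38.76
Node 0 (S = 130): V_0 = e^(−0.01)·[0.4577·0.0000 + 0.5423·38.7559] = 20.8076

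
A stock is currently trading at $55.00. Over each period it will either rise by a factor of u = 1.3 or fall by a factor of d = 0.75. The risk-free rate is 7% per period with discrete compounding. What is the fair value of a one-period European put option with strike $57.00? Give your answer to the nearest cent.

$6.16

Risk-neutral probability p = (1 + 0.07 − 0.75)/(1.3 − 0.75) = 0.3200/0.5500 = 0.5818
Terminal stock prices: S_u = 71.5, S_d = 41.25
Terminal payoffs (K − S): max(-14.5, 0) = 0, max(15.75, 0) = 15.75
Node 0 (S = 55): V_0 = 1/1.07·[0.5818·0.0000 + 0.4182·15.7500] = 6.1555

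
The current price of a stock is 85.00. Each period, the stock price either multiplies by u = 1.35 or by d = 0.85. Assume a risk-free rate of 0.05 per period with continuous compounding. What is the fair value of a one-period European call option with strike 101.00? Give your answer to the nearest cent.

5.27

Risk-neutral probability p = (e^0.05 − 0.85)/(1.35 − 0.85) = 0.2013/0.5000 = 0.4025
Terminal stock prices: S_u = 114.8, S_d = 72.25
Terminal payoffs (S − K): max(13.75, 0) = 13.75, max(-28.75, 0) = 0
Node 0 (S = 85): V_0 = e^(−0.05)·[0.4025·13.7500 + 0.5975·0.0000] = 5.2650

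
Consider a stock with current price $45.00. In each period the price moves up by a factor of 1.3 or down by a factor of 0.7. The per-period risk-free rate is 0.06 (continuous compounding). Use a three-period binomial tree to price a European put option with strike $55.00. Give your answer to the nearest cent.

Risk-neutral probability p = (e^0.06 − 0.7)/(1.3 − 0.7) = 0.3618/0.6000 = 0.6031
Terminal stock prices: S_uuu = 98.87, S_uud = 53.24, S_udd = 28.66, S_ddd = 15.43
Terminal payoffs (K − S): max(-43.87, 0) = 0, max(1.765, 0) = 1.765, max(26.34, 0) = 26.34, max(39.57, 0) = 39.57
Node uu (S = 76.05): V_uu = e^(−0.06)·[0.6031·0.0000 + 0.3969·1.7650] = 0.6598
Node ud (S = 40.95): V_ud = e^(−0.06)·[0.6031·1.7650 + 0.3969·26.3350] = 10.8470
Node dd (S = 22.05): V_dd = e^(−0.06)·[0.6031·26.3350 + 0.3969·39.5650] = 29.7470
Node u (S = 58.5): V_u = e^(−0.06)·[0.6031·0.6598 + 0.3969·10.8470] = 4.4296
Node d (S = 31.5): V_d = e^(−0.06)·[0.6031·10.8470 + 0.3969·29.7470] = 17.2806
Node 0 (S = 45): V_0 = e^(−0.06)·[0.6031·4.4296 + 0.3969·17.2806] = 8.9757

$8.98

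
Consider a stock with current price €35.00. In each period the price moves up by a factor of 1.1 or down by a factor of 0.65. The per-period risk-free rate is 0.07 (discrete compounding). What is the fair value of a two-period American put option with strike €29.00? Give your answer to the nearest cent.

€0.61

Risk-neutral probability p = (1 + 0.07 − 0.65)/(1.1 − 0.65) = 0.4200/0.4500 = 0.9333
Terminal stock prices: S_uu = 42.35, S_ud = 25.03, S_dd = 14.79
Terminal payoffs (K − S): max(-13.35, 0) = 0, max(3.975, 0) = 3.975, max(14.21, 0) = 14.21
Node u (S = 38.5): continuation = 1/1.07·[0.9333·0.0000 + 0.0667·3.9750] = 0.2477; exercise value = 0.0000 ≤ continuation, so V_u = 0.2477
Node d (S = 22.75): continuation = 1/1.07·[0.9333·3.9750 + 0.0667·14.2125] = 4.3528; exercise value = 6.2500 > continuation, so V_d = 6.2500 (exercise)
Node 0 (S = 35): continuation = 1/1.07·[0.9333·0.2477 + 0.0667·6.2500] = 0.6054; exercise value = 0.0000 ≤ continuation, so V_0 = 0.6054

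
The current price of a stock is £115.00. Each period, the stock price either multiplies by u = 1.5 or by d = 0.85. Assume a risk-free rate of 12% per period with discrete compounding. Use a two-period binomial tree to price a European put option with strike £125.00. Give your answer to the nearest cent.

£11.42

Risk-neutral probability p = (1 + 0.12 − 0.85)/(1.5 − 0.85) = 0.2700/0.6500 = 0.4154
Terminal stock prices: S_uu = 258.8, S_ud = 146.6, S_dd = 83.09
Terminal payoffs (K − S): max(-133.8, 0) = 0, max(-21.62, 0) = 0, max(41.91, 0) = 41.91
Node u (S = 172.5): V_u = 1/1.12·[0.4154·0.0000 + 0.5846·0.0000] = 0.0000
Node d (S = 97.75): V_d = 1/1.12·[0.4154·0.0000 + 0.5846·41.9125] = 21.8774
Node 0 (S = 115): V_0 = 1/1.12·[0.4154·0.0000 + 0.5846·21.8774] = 11.4195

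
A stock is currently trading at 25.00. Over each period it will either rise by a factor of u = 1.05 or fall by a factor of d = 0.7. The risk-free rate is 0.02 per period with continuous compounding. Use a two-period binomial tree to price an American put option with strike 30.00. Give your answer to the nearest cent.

5.00

Risk-neutral probability p = (e^0.02 − 0.7)/(1.05 − 0.7) = 0.3202/0.3500 = 0.9149
Terminal stock prices: S_uu = 27.56, S_ud = 18.38, S_dd = 12.25
Terminal payoffs (K − S): max(2.438, 0) = 2.438, max(11.62, 0) = 11.62, max(17.75, 0) = 17.75
Node u (S = 26.25): continuation = e^(−0.02)·[0.9149·2.4375 + 0.0851·11.6250] = 3.1560; exercise value = 3.7500 > continuation, so V_u = 3.7500 (exercise)
Node d (S = 17.5): continuation = e^(−0.02)·[0.9149·11.6250 + 0.0851·17.7500] = 11.9060; exercise value = 12.5000 > continuation, so V_d = 12.5000 (exercise)
Node 0 (S = 25): continuation = e^(−0.02)·[0.9149·3.7500 + 0.0851·12.5000] = 4.4060; exercise value = 5.0000 > continuation, so V_0 = 5.0000 (exercise)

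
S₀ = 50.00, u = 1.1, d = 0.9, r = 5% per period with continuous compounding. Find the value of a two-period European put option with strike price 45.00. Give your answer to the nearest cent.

0.24

Risk-neutral probability p = (e^0.05 − 0.9)/(1.1 − 0.9) = 0.1513/0.2000 = 0.7564
Terminal stock prices: S_uu = 60.5, S_ud = 49.5, S_dd = 40.5
Terminal payoffs (K − S): max(-15.5, 0) = 0, max(-4.5, 0) = 0, max(4.5, 0) = 4.5
Node u (S = 55): V_u = e^(−0.05)·[0.7564·0.0000 + 0.2436·0.0000] = 0.0000
Node d (S = 45): V_d = e^(−0.05)·[0.7564·0.0000 + 0.2436·4.5000] = 1.0429
Node 0 (S = 50): V_0 = e^(−0.05)·[0.7564·0.0000 + 0.2436·1.0429] = 0.2417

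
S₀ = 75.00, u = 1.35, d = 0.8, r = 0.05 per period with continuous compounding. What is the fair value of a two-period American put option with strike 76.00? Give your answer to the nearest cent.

8.27

Risk-neutral probability p = (e^0.05 − 0.8)/(1.35 − 0.8) = 0.2513/0.5500 = 0.4569
Terminal stock prices: S_uu = 136.7, S_ud = 81, S_dd = 48
Terminal payoffs (K − S): max(-60.69, 0) = 0, max(-5, 0) = 0, max(28, 0) = 28
Node u (S = 101.2): continuation = e^(−0.05)·[0.4569·0.0000 + 0.5431·0.0000] = 0.0000; exercise value = 0.0000 ≤ continuation, so V_u = 0.0000
Node d (S = 60): continuation = e^(−0.05)·[0.4569·0.0000 + 0.5431·28.0000] = 14.4663; exercise value = 16.0000 > continuation, so V_d = 16.0000 (exercise)
Node 0 (S = 75): continuation = e^(−0.05)·[0.4569·0.0000 + 0.5431·16.0000] = 8.2665; exercise value = 1.0000 ≤ continuation, so V_0 = 8.2665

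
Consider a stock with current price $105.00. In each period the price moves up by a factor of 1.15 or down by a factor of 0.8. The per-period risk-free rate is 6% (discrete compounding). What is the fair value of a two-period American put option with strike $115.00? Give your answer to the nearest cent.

Risk-neutral probability p = (1 + 0.06 − 0.8)/(1.15 − 0.8) = 0.2600/0.3500 = 0.7429
Terminal stock prices: S_uu = 138.9, S_ud = 96.6, S_dd = 67.2
Terminal payoffs (K − S): max(-23.86, 0) = 0, max(18.4, 0) = 18.4, max(47.8, 0) = 47.8
Node u (S = 120.7): continuation = 1/1.06·[0.7429·0.0000 + 0.2571·18.4000] = 4.4636; exercise value = 0.0000 ≤ continuation, so V_u = 4.4636
Node d (S = 84): continuation = 1/1.06·[0.7429·18.4000 + 0.2571·47.8000] = 24.4906; exercise value = 31.0000 > continuation, so V_d = 31.0000 (exercise)
Node 0 (S = 105): continuation = 1/1.06·[0.7429·4.4636 + 0.2571·31.0000] = 10.6484; exercise value = 10.0000 ≤ continuation, so V_0 = 10.6484

$10.65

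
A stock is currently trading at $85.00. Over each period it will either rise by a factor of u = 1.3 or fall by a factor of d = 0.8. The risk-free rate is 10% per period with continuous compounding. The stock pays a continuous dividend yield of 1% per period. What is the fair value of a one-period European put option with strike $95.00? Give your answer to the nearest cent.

Per-period risk-free factor R = e^0.1 = 1.1052; dividend-adjusted growth = e^(0.1−0.01) = 1.0942.
Risk-neutral probability p = (1.0942 − 0.8)/(1.3 − 0.8) = 0.2942/0.5000 = 0.5883
Terminal stock prices: S_u = 110.5, S_d = 68
Terminal payoffs (K − S): max(-15.5, 0) = 0, max(27, 0) = 27
Node 0 (S = 85): V_0 = e^(−0.1)·[0.5883·0.0000 + 0.4117·27.0000] = 10.0569

$10.06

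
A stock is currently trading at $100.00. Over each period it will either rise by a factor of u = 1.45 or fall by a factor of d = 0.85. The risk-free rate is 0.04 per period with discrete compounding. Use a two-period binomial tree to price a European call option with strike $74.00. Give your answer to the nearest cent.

Risk-neutral probability p = (1 + 0.04 − 0.85)/(1.45 − 0.85) = 0.1900/0.6000 = 0.3167
Terminal stock prices: S_uu = 210.2, S_ud = 123.2, S_dd = 72.25
Terminal payoffs (S − K): max(136.2, 0) = 136.2, max(49.25, 0) = 49.25, max(-1.75, 0) = 0
Node u (S = 145): V_u = 1/1.04·[0.3167·136.2500 + 0.6833·49.2500] = 73.8462
Node d (S = 85): V_d = 1/1.04·[0.3167·49.2500 + 0.6833·0.0000] = 14.9960
Node 0 (S = 100): V_0 = 1/1.04·[0.3167·73.8462 + 0.6833·14.9960] = 32.3383

$32.34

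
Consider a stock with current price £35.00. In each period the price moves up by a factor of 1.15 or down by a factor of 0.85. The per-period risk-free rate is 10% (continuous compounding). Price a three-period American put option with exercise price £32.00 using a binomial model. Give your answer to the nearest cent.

Risk-neutral probability p = (e^0.1 − 0.85)/(1.15 − 0.85) = 0.2552/0.3000 = 0.8506
Terminal stock prices: S_uuu = 53.23, S_uud = 39.34, S_udd = 29.08, S_ddd = 21.49
Terminal payoffs (K − S): max(-21.23, 0) = 0, max(-7.344, 0) = 0, max(2.919, 0) = 2.919, max(10.51, 0) = 10.51
Node uu (S = 46.29): continuation = e^(−0.1)·[0.8506·0.0000 + 0.1494·0.0000] = 0.0000; exercise value = 0.0000 ≤ continuation, so V_uu = 0.0000
Node ud (S = 34.21): continuation = e^(−0.1)·[0.8506·0.0000 + 0.1494·2.9194] = 0.3947; exercise value = 0.0000 ≤ continuation, so V_ud = 0.3947
Node dd (S = 25.29): continuation = e^(−0.1)·[0.8506·2.9194 + 0.1494·10.5056] = 3.6673; exercise value = 6.7125 > continuation, so V_dd = 6.7125 (exercise)
Node u (S = 40.25): continuation = e^(−0.1)·[0.8506·0.0000 + 0.1494·0.3947] = 0.0534; exercise value = 0.0000 ≤ continuation, so V_u = 0.0534
Node d (S = 29.75): continuation = e^(−0.1)·[0.8506·0.3947 + 0.1494·6.7125] = 1.2114; exercise value = 2.2500 > continuation, so V_d = 2.2500 (exercise)
Node 0 (S = 35): continuation = e^(−0.1)·[0.8506·0.0534 + 0.1494·2.2500] = 0.3453; exercise value = 0.0000 ≤ continuation, so V_0 = 0.3453

£0.35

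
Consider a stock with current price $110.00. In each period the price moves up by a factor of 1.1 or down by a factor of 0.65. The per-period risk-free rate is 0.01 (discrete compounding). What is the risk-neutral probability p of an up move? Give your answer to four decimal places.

Risk-neutral probability p = (1 + 0.01 − 0.65)/(1.1 − 0.65) = 0.3600/0.4500 = 0.8000

p = 0.8000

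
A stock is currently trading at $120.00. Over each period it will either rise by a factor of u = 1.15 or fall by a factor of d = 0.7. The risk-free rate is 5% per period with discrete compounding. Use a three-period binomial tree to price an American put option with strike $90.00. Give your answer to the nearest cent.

$2.88

Risk-neutral probability p = (1 + 0.05 − 0.7)/(1.15 − 0.7) = 0.3500/0.4500 = 0.7778
Terminal stock prices: S_uuu = 182.5, S_uud = 111.1, S_udd = 67.62, S_ddd = 41.16
Terminal payoffs (K − S): max(-92.5, 0) = 0, max(-21.09, 0) = 0, max(22.38, 0) = 22.38, max(48.84, 0) = 48.84
Node uu (S = 158.7): continuation = 1/1.05·[0.7778·0.0000 + 0.2222·0.0000] = 0.0000; exercise value = 0.0000 ≤ continuation, so V_uu = 0.0000
Node ud (S = 96.6): continuation = 1/1.05·[0.7778·0.0000 + 0.2222·22.3800] = 4.7365; exercise value = 0.0000 ≤ continuation, so V_ud = 4.7365
Node dd (S = 58.8): continuation = 1/1.05·[0.7778·22.3800 + 0.2222·48.8400] = 26.9143; exercise value = 31.2000 > continuation, so V_dd = 31.2000 (exercise)
Node u (S = 138): continuation = 1/1.05·[0.7778·0.0000 + 0.2222·4.7365] = 1.0024; exercise value = 0.0000 ≤ continuation, so V_u = 1.0024
Node d (S = 84): continuation = 1/1.05·[0.7778·4.7365 + 0.2222·31.2000] = 10.1117; exercise value = 6.0000 ≤ continuation, so V_d = 10.1117
Node 0 (S = 120): continuation = 1/1.05·[0.7778·1.0024 + 0.2222·10.1117] = 2.8826; exercise value = 0.0000 ≤ continuation, so V_0 = 2.8826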